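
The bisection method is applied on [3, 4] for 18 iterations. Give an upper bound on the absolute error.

Bisection error bound: |error| ≤ (b-a)/2^n
|error| ≤ (4 - 3)/2^18 = 1/2^18
|error| ≤ 0.0000038147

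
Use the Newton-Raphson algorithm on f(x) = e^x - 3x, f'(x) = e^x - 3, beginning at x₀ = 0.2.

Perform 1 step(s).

f(x) = e^x - 3x
f'(x) = e^x - 3
x₀ = 0.2

Newton-Raphson formula: x_{n+1} = x_n - f(x_n)/f'(x_n)

Iteration 1:
  f(0.200000) = 0.621403
  f'(0.200000) = -1.778597
  x_1 = 0.200000 - 0.621403/(-1.778597) = 0.549378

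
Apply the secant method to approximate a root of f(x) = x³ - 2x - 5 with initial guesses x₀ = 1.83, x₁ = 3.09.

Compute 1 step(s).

f(x) = x³ - 2x - 5
x₀ = 1.83, x₁ = 3.09

Secant formula: x_{n+1} = x_n - f(x_n)(x_n - x_{n-1})/(f(x_n) - f(x_{n-1}))

Iteration 1:
  f(1.830000) = -2.531513
  f(3.090000) = 18.323629
  x_2 = 3.090000 - 18.323629×(3.090000 - 1.830000)/(18.323629 - (-2.531513))
       = 1.982946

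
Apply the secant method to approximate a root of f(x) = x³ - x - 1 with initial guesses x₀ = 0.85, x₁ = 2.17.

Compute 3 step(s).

f(x) = x³ - x - 1
x₀ = 0.85, x₁ = 2.17

Secant formula: x_{n+1} = x_n - f(x_n)(x_n - x_{n-1})/(f(x_n) - f(x_{n-1}))

Iteration 1:
  f(0.850000) = -1.235875
  f(2.170000) = 7.048313
  x_2 = 2.170000 - 7.048313×(2.170000 - 0.850000)/(7.048313 - (-1.235875))
       = 1.046924
Iteration 2:
  f(2.170000) = 7.048313
  f(1.046924) = -0.899443
  x_3 = 1.046924 - (-0.899443)×(1.046924 - 2.170000)/(-0.899443 - 7.048313)
       = 1.174022
Iteration 3:
  f(1.046924) = -0.899443
  f(1.174022) = -0.555835
  x_4 = 1.174022 - (-0.555835)×(1.174022 - 1.046924)/(-0.555835 - (-0.899443))
       = 1.379621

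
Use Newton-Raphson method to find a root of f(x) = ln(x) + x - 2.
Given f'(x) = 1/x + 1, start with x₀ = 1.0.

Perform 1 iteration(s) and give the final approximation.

f(x) = ln(x) + x - 2
f'(x) = 1/x + 1
x₀ = 1.0

Newton-Raphson formula: x_{n+1} = x_n - f(x_n)/f'(x_n)

Iteration 1:
  f(1.000000) = -1.000000
  f'(1.000000) = 2.000000
  x_1 = 1.000000 - (-1.000000)/2.000000 = 1.500000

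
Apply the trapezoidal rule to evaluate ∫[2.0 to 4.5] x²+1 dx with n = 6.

f(x) = x²+1
a = 2.0, b = 4.5, n = 6
h = (b - a)/n = 0.416667

Trapezoidal rule: (h/2)[f(x₀) + 2f(x₁) + 2f(x₂) + ... + f(xₙ)]

x_0 = 2.0000, f(x_0) = 5.000000, coefficient = 1
x_1 = 2.4167, f(x_1) = 6.840278, coefficient = 2
x_2 = 2.8333, f(x_2) = 9.027778, coefficient = 2
x_3 = 3.2500, f(x_3) = 11.562500, coefficient = 2
x_4 = 3.6667, f(x_4) = 14.444444, coefficient = 2
x_5 = 4.0833, f(x_5) = 17.673611, coefficient = 2
x_6 = 4.5000, f(x_6) = 21.250000, coefficient = 1

I ≈ (0.416667/2) × 145.347222 = 30.280671
Exact value: 30.208333
Error: 0.072338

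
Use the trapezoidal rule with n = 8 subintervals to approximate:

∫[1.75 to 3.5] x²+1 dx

f(x) = x²+1
a = 1.75, b = 3.5, n = 8
h = (b - a)/n = 0.218750

Trapezoidal rule: (h/2)[f(x₀) + 2f(x₁) + 2f(x₂) + ... + f(xₙ)]

x_0 = 1.7500, f(x_0) = 4.062500, coefficient = 1
x_1 = 1.9688, f(x_1) = 4.875977, coefficient = 2
x_2 = 2.1875, f(x_2) = 5.785156, coefficient = 2
x_3 = 2.4062, f(x_3) = 6.790039, coefficient = 2
x_4 = 2.6250, f(x_4) = 7.890625, coefficient = 2
x_5 = 2.8438, f(x_5) = 9.086914, coefficient = 2
x_6 = 3.0625, f(x_6) = 10.378906, coefficient = 2
x_7 = 3.2812, f(x_7) = 11.766602, coefficient = 2
x_8 = 3.5000, f(x_8) = 13.250000, coefficient = 1

I ≈ (0.218750/2) × 130.460938 = 14.269165
Exact value: 14.255208
Error: 0.013957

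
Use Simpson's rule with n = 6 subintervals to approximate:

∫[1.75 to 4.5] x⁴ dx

f(x) = x⁴
a = 1.75, b = 4.5, n = 6
h = (b - a)/n = 0.458333

Simpson's rule: (h/3)[f(x₀) + 4f(x₁) + 2f(x₂) + ... + f(xₙ)]

x_0 = 1.7500, f(x_0) = 9.378906, coefficient = 1
x_1 = 2.2083, f(x_1) = 23.782555, coefficient = 4
x_2 = 2.6667, f(x_2) = 50.567901, coefficient = 2
x_3 = 3.1250, f(x_3) = 95.367432, coefficient = 4
x_4 = 3.5833, f(x_4) = 164.872733, coefficient = 2
x_5 = 4.0417, f(x_5) = 266.834494, coefficient = 4
x_6 = 4.5000, f(x_6) = 410.062500, coefficient = 1

I ≈ (0.458333/3) × 2394.260598 = 365.789814
Exact value: 365.773633
Error: 0.016181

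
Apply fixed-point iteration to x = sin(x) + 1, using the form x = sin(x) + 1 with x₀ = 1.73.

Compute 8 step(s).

Equation: x = sin(x) + 1
Fixed-point form: x = sin(x) + 1
x₀ = 1.73

x_1 = g(1.730000) = 1.987354
x_2 = g(1.987354) = 1.914487
x_3 = g(1.914487) = 1.941517
x_4 = g(1.941517) = 1.932066
x_5 = g(1.932066) = 1.935449
x_6 = g(1.935449) = 1.934248
x_7 = g(1.934248) = 1.934675
x_8 = g(1.934675) = 1.934523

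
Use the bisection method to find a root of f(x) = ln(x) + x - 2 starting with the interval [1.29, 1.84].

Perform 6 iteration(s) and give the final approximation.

f(x) = ln(x) + x - 2
Initial interval: [1.29, 1.84]

Iteration 1:
  c_1 = (1.290000 + 1.840000)/2 = 1.565000
  f(c_1) = f(1.565000) = 0.012886
  f(a) × f(c) < 0, new interval: [1.290000, 1.565000]
Iteration 2:
  c_2 = (1.290000 + 1.565000)/2 = 1.427500
  f(c_2) = f(1.427500) = -0.216575
  f(a) × f(c) ≥ 0, new interval: [1.427500, 1.565000]
Iteration 3:
  c_3 = (1.427500 + 1.565000)/2 = 1.496250
  f(c_3) = f(1.496250) = -0.100788
  f(a) × f(c) ≥ 0, new interval: [1.496250, 1.565000]
Iteration 4:
  c_4 = (1.496250 + 1.565000)/2 = 1.530625
  f(c_4) = f(1.530625) = -0.043699
  f(a) × f(c) ≥ 0, new interval: [1.530625, 1.565000]
Iteration 5:
  c_5 = (1.530625 + 1.565000)/2 = 1.547813
  f(c_5) = f(1.547813) = -0.015345
  f(a) × f(c) ≥ 0, new interval: [1.547813, 1.565000]
Iteration 6:
  c_6 = (1.547813 + 1.565000)/2 = 1.556406
  f(c_6) = f(1.556406) = -0.001214
  f(a) × f(c) ≥ 0, new interval: [1.556406, 1.565000]

After 6 iteration(s), the approximation is c_6 = 1.556406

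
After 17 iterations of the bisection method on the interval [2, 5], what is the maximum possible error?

Bisection error bound: |error| ≤ (b-a)/2^n
|error| ≤ (5 - 2)/2^17 = 3/2^17
|error| ≤ 0.0000228882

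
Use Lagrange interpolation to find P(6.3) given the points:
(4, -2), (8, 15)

Lagrange interpolation formula:
P(x) = Σ yᵢ × Lᵢ(x)
where Lᵢ(x) = Π_{j≠i} (x - xⱼ)/(xᵢ - xⱼ)

L_0(6.3) = (6.3 - 8)/(4 - 8) = 0.425000
L_1(6.3) = (6.3 - 4)/(8 - 4) = 0.575000

P(6.3) = (-2)×L_0(6.3) + 15×L_1(6.3)
P(6.3) = 7.775000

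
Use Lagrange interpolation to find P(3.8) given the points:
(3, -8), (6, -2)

Lagrange interpolation formula:
P(x) = Σ yᵢ × Lᵢ(x)
where Lᵢ(x) = Π_{j≠i} (x - xⱼ)/(xᵢ - xⱼ)

L_0(3.8) = (3.8 - 6)/(3 - 6) = 0.733333
L_1(3.8) = (3.8 - 3)/(6 - 3) = 0.266667

P(3.8) = (-8)×L_0(3.8) + (-2)×L_1(3.8)
P(3.8) = -6.400000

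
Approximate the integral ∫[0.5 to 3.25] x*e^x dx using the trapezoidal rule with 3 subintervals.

f(x) = x*e^x
a = 0.5, b = 3.25, n = 3
h = (b - a)/n = 0.916667

Trapezoidal rule: (h/2)[f(x₀) + 2f(x₁) + 2f(x₂) + ... + f(xₙ)]

x_0 = 0.5000, f(x_0) = 0.824361, coefficient = 1
x_1 = 1.4167, f(x_1) = 5.841417, coefficient = 2
x_2 = 2.3333, f(x_2) = 24.061937, coefficient = 2
x_3 = 3.2500, f(x_3) = 83.818605, coefficient = 1

I ≈ (0.916667/2) × 144.449672 = 66.206100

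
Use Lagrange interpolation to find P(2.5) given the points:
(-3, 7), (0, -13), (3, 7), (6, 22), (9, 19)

Lagrange interpolation formula:
P(x) = Σ yᵢ × Lᵢ(x)
where Lᵢ(x) = Π_{j≠i} (x - xⱼ)/(xᵢ - xⱼ)

L_0(2.5) = (2.5 - 0)/(-3 - 0) × (2.5 - 3)/(-3 - 3) × (2.5 - 6)/(-3 - 6) × (2.5 - 9)/(-3 - 9) = -0.014628
L_1(2.5) = (2.5 - (-3))/(0 - (-3)) × (2.5 - 3)/(0 - 3) × (2.5 - 6)/(0 - 6) × (2.5 - 9)/(0 - 9) = 0.128729
L_2(2.5) = (2.5 - (-3))/(3 - (-3)) × (2.5 - 0)/(3 - 0) × (2.5 - 6)/(3 - 6) × (2.5 - 9)/(3 - 9) = 0.965471
L_3(2.5) = (2.5 - (-3))/(6 - (-3)) × (2.5 - 0)/(6 - 0) × (2.5 - 3)/(6 - 3) × (2.5 - 9)/(6 - 9) = -0.091950
L_4(2.5) = (2.5 - (-3))/(9 - (-3)) × (2.5 - 0)/(9 - 0) × (2.5 - 3)/(9 - 3) × (2.5 - 6)/(9 - 6) = 0.012378

P(2.5) = 7×L_0(2.5) + (-13)×L_1(2.5) + 7×L_2(2.5) + 22×L_3(2.5) + 19×L_4(2.5)
P(2.5) = 3.194702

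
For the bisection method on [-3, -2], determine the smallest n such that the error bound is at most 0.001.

We need (b-a)/2^n ≤ 0.001
(-2 - (-3))/2^n ≤ 0.001
1/2^n ≤ 0.001
2^n ≥ 1000
n ≥ log₂(1000) = 9.97
n ≥ 10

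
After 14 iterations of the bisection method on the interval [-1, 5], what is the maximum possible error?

Bisection error bound: |error| ≤ (b-a)/2^n
|error| ≤ (5 - (-1))/2^14 = 6/2^14
|error| ≤ 0.0003662109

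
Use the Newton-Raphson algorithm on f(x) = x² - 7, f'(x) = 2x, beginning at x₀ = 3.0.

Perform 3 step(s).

f(x) = x² - 7
f'(x) = 2x
x₀ = 3.0

Newton-Raphson formula: x_{n+1} = x_n - f(x_n)/f'(x_n)

Iteration 1:
  f(3.000000) = 2.000000
  f'(3.000000) = 6.000000
  x_1 = 3.000000 - 2.000000/6.000000 = 2.666667
Iteration 2:
  f(2.666667) = 0.111111
  f'(2.666667) = 5.333333
  x_2 = 2.666667 - 0.111111/5.333333 = 2.645833
Iteration 3:
  f(2.645833) = 0.000434
  f'(2.645833) = 5.291667
  x_3 = 2.645833 - 0.000434/5.291667 = 2.645751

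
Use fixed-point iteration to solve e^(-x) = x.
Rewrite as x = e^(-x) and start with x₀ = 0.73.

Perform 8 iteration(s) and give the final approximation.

Equation: e^(-x) = x
Fixed-point form: x = e^(-x)
x₀ = 0.73

x_1 = g(0.730000) = 0.481909
x_2 = g(0.481909) = 0.617603
x_3 = g(0.617603) = 0.539235
x_4 = g(0.539235) = 0.583194
x_5 = g(0.583194) = 0.558113
x_6 = g(0.558113) = 0.572288
x_7 = g(0.572288) = 0.564233
x_8 = g(0.564233) = 0.568796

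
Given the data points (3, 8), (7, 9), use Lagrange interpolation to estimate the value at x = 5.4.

Lagrange interpolation formula:
P(x) = Σ yᵢ × Lᵢ(x)
where Lᵢ(x) = Π_{j≠i} (x - xⱼ)/(xᵢ - xⱼ)

L_0(5.4) = (5.4 - 7)/(3 - 7) = 0.400000
L_1(5.4) = (5.4 - 3)/(7 - 3) = 0.600000

P(5.4) = 8×L_0(5.4) + 9×L_1(5.4)
P(5.4) = 8.600000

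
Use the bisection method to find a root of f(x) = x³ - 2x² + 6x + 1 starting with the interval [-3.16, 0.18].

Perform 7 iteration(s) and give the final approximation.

f(x) = x³ - 2x² + 6x + 1
Initial interval: [-3.16, 0.18]

Iteration 1:
  c_1 = (-3.160000 + 0.180000)/2 = -1.490000
  f(c_1) = f(-1.490000) = -15.688149
  f(a) × f(c) ≥ 0, new interval: [-1.490000, 0.180000]
Iteration 2:
  c_2 = (-1.490000 + 0.180000)/2 = -0.655000
  f(c_2) = f(-0.655000) = -4.069061
  f(a) × f(c) ≥ 0, new interval: [-0.655000, 0.180000]
Iteration 3:
  c_3 = (-0.655000 + 0.180000)/2 = -0.237500
  f(c_3) = f(-0.237500) = -0.551209
  f(a) × f(c) ≥ 0, new interval: [-0.237500, 0.180000]
Iteration 4:
  c_4 = (-0.237500 + 0.180000)/2 = -0.028750
  f(c_4) = f(-0.028750) = 0.825823
  f(a) × f(c) < 0, new interval: [-0.237500, -0.028750]
Iteration 5:
  c_5 = (-0.237500 + (-0.028750))/2 = -0.133125
  f(c_5) = f(-0.133125) = 0.163446
  f(a) × f(c) < 0, new interval: [-0.237500, -0.133125]
Iteration 6:
  c_6 = (-0.237500 + (-0.133125))/2 = -0.185313
  f(c_6) = f(-0.185313) = -0.186920
  f(a) × f(c) ≥ 0, new interval: [-0.185313, -0.133125]
Iteration 7:
  c_7 = (-0.185313 + (-0.133125))/2 = -0.159219
  f(c_7) = f(-0.159219) = -0.010050
  f(a) × f(c) ≥ 0, new interval: [-0.159219, -0.133125]

After 7 iteration(s), the approximation is c_7 = -0.159219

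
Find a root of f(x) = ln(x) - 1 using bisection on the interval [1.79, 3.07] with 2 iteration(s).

f(x) = ln(x) - 1
Initial interval: [1.79, 3.07]

Iteration 1:
  c_1 = (1.790000 + 3.070000)/2 = 2.430000
  f(c_1) = f(2.430000) = -0.112109
  f(a) × f(c) ≥ 0, new interval: [2.430000, 3.070000]
Iteration 2:
  c_2 = (2.430000 + 3.070000)/2 = 2.750000
  f(c_2) = f(2.750000) = 0.011601
  f(a) × f(c) < 0, new interval: [2.430000, 2.750000]

After 2 iteration(s), the approximation is c_2 = 2.750000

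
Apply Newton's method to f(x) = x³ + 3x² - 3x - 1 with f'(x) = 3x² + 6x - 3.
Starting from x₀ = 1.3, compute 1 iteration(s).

f(x) = x³ + 3x² - 3x - 1
f'(x) = 3x² + 6x - 3
x₀ = 1.3

Newton-Raphson formula: x_{n+1} = x_n - f(x_n)/f'(x_n)

Iteration 1:
  f(1.300000) = 2.367000
  f'(1.300000) = 9.870000
  x_1 = 1.300000 - 2.367000/9.870000 = 1.060182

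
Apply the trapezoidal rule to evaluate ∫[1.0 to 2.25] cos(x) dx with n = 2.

f(x) = cos(x)
a = 1.0, b = 2.25, n = 2
h = (b - a)/n = 0.625000

Trapezoidal rule: (h/2)[f(x₀) + 2f(x₁) + 2f(x₂) + ... + f(xₙ)]

x_0 = 1.0000, f(x_0) = 0.540302, coefficient = 1
x_1 = 1.6250, f(x_1) = -0.054177, coefficient = 2
x_2 = 2.2500, f(x_2) = -0.628174, coefficient = 1

I ≈ (0.625000/2) × -0.196226 = -0.061320
Exact value: -0.063398
Error: 0.002077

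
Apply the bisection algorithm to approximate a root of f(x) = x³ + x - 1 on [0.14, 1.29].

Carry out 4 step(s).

f(x) = x³ + x - 1
Initial interval: [0.14, 1.29]

Iteration 1:
  c_1 = (0.140000 + 1.290000)/2 = 0.715000
  f(c_1) = f(0.715000) = 0.080526
  f(a) × f(c) < 0, new interval: [0.140000, 0.715000]
Iteration 2:
  c_2 = (0.140000 + 0.715000)/2 = 0.427500
  f(c_2) = f(0.427500) = -0.494372
  f(a) × f(c) ≥ 0, new interval: [0.427500, 0.715000]
Iteration 3:
  c_3 = (0.427500 + 0.715000)/2 = 0.571250
  f(c_3) = f(0.571250) = -0.242336
  f(a) × f(c) ≥ 0, new interval: [0.571250, 0.715000]
Iteration 4:
  c_4 = (0.571250 + 0.715000)/2 = 0.643125
  f(c_4) = f(0.643125) = -0.090872
  f(a) × f(c) ≥ 0, new interval: [0.643125, 0.715000]

After 4 iteration(s), the approximation is c_4 = 0.643125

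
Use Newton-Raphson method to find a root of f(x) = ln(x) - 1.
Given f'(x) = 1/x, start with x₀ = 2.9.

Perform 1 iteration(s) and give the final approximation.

f(x) = ln(x) - 1
f'(x) = 1/x
x₀ = 2.9

Newton-Raphson formula: x_{n+1} = x_n - f(x_n)/f'(x_n)

Iteration 1:
  f(2.900000) = 0.064711
  f'(2.900000) = 0.344828
  x_1 = 2.900000 - 0.064711/0.344828 = 2.712339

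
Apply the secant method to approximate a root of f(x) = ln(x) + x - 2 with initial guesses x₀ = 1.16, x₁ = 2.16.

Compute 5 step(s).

f(x) = ln(x) + x - 2
x₀ = 1.16, x₁ = 2.16

Secant formula: x_{n+1} = x_n - f(x_n)(x_n - x_{n-1})/(f(x_n) - f(x_{n-1}))

Iteration 1:
  f(1.160000) = -0.691580
  f(2.160000) = 0.930108
  x_2 = 2.160000 - 0.930108×(2.160000 - 1.160000)/(0.930108 - (-0.691580))
       = 1.586457
Iteration 2:
  f(2.160000) = 0.930108
  f(1.586457) = 0.047960
  x_3 = 1.586457 - 0.047960×(1.586457 - 2.160000)/(0.047960 - 0.930108)
       = 1.555275
Iteration 3:
  f(1.586457) = 0.047960
  f(1.555275) = -0.003073
  x_4 = 1.555275 - (-0.003073)×(1.555275 - 1.586457)/(-0.003073 - 0.047960)
       = 1.557152
Iteration 4:
  f(1.555275) = -0.003073
  f(1.557152) = 0.000011
  x_5 = 1.557152 - 0.000011×(1.557152 - 1.555275)/(0.000011 - (-0.003073))
       = 1.557146
Iteration 5:
  f(1.557152) = 0.000011
  f(1.557146) = 0.000000
  x_6 = 1.557146 - 0.000000×(1.557146 - 1.557152)/(0.000000 - 0.000011)
       = 1.557146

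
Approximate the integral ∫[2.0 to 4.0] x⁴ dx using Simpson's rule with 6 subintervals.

f(x) = x⁴
a = 2.0, b = 4.0, n = 6
h = (b - a)/n = 0.333333

Simpson's rule: (h/3)[f(x₀) + 4f(x₁) + 2f(x₂) + ... + f(xₙ)]

x_0 = 2.0000, f(x_0) = 16.000000, coefficient = 1
x_1 = 2.3333, f(x_1) = 29.641975, coefficient = 4
x_2 = 2.6667, f(x_2) = 50.567901, coefficient = 2
x_3 = 3.0000, f(x_3) = 81.000000, coefficient = 4
x_4 = 3.3333, f(x_4) = 123.456790, coefficient = 2
x_5 = 3.6667, f(x_5) = 180.753086, coefficient = 4
x_6 = 4.0000, f(x_6) = 256.000000, coefficient = 1

I ≈ (0.333333/3) × 1785.629630 = 198.403292
Exact value: 198.400000
Error: 0.003292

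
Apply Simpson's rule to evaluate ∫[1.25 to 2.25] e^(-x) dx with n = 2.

f(x) = e^(-x)
a = 1.25, b = 2.25, n = 2
h = (b - a)/n = 0.500000

Simpson's rule: (h/3)[f(x₀) + 4f(x₁) + 2f(x₂) + ... + f(xₙ)]

x_0 = 1.2500, f(x_0) = 0.286505, coefficient = 1
x_1 = 1.7500, f(x_1) = 0.173774, coefficient = 4
x_2 = 2.2500, f(x_2) = 0.105399, coefficient = 1

I ≈ (0.500000/3) × 1.087000 = 0.181167
Exact value: 0.181106
Error: 0.000061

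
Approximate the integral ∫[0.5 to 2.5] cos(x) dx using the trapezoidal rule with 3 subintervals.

f(x) = cos(x)
a = 0.5, b = 2.5, n = 3
h = (b - a)/n = 0.666667

Trapezoidal rule: (h/2)[f(x₀) + 2f(x₁) + 2f(x₂) + ... + f(xₙ)]

x_0 = 0.5000, f(x_0) = 0.877583, coefficient = 1
x_1 = 1.1667, f(x_1) = 0.393219, coefficient = 2
x_2 = 1.8333, f(x_2) = -0.259531, coefficient = 2
x_3 = 2.5000, f(x_3) = -0.801144, coefficient = 1

I ≈ (0.666667/2) × 0.343813 = 0.114604
Exact value: 0.119047
Error: 0.004442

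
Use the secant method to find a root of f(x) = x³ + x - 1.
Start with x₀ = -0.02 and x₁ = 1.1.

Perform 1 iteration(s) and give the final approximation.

f(x) = x³ + x - 1
x₀ = -0.02, x₁ = 1.1

Secant formula: x_{n+1} = x_n - f(x_n)(x_n - x_{n-1})/(f(x_n) - f(x_{n-1}))

Iteration 1:
  f(-0.020000) = -1.020008
  f(1.100000) = 1.431000
  x_2 = 1.100000 - 1.431000×(1.100000 - (-0.020000))/(1.431000 - (-1.020008))
       = 0.446098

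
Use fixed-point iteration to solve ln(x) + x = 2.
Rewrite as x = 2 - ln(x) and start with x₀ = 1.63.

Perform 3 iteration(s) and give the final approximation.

Equation: ln(x) + x = 2
Fixed-point form: x = 2 - ln(x)
x₀ = 1.63

x_1 = g(1.630000) = 1.511420
x_2 = g(1.511420) = 1.586950
x_3 = g(1.586950) = 1.538186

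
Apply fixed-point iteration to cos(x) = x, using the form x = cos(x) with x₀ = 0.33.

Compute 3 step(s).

Equation: cos(x) = x
Fixed-point form: x = cos(x)
x₀ = 0.33

x_1 = g(0.330000) = 0.946042
x_2 = g(0.946042) = 0.584898
x_3 = g(0.584898) = 0.833769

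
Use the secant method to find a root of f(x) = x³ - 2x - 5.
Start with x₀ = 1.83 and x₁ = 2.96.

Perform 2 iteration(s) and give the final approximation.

f(x) = x³ - 2x - 5
x₀ = 1.83, x₁ = 2.96

Secant formula: x_{n+1} = x_n - f(x_n)(x_n - x_{n-1})/(f(x_n) - f(x_{n-1}))

Iteration 1:
  f(1.830000) = -2.531513
  f(2.960000) = 15.014336
  x_2 = 2.960000 - 15.014336×(2.960000 - 1.830000)/(15.014336 - (-2.531513))
       = 1.993036
Iteration 2:
  f(2.960000) = 15.014336
  f(1.993036) = -1.069347
  x_3 = 1.993036 - (-1.069347)×(1.993036 - 2.960000)/(-1.069347 - 15.014336)
       = 2.057326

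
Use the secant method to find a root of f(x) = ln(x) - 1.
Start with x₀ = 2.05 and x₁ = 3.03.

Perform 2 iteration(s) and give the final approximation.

f(x) = ln(x) - 1
x₀ = 2.05, x₁ = 3.03

Secant formula: x_{n+1} = x_n - f(x_n)(x_n - x_{n-1})/(f(x_n) - f(x_{n-1}))

Iteration 1:
  f(2.050000) = -0.282160
  f(3.030000) = 0.108563
  x_2 = 3.030000 - 0.108563×(3.030000 - 2.050000)/(0.108563 - (-0.282160))
       = 2.757706
Iteration 2:
  f(3.030000) = 0.108563
  f(2.757706) = 0.014399
  x_3 = 2.757706 - 0.014399×(2.757706 - 3.030000)/(0.014399 - 0.108563)
       = 2.716068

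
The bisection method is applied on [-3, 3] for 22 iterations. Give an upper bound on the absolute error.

Bisection error bound: |error| ≤ (b-a)/2^n
|error| ≤ (3 - (-3))/2^22 = 6/2^22
|error| ≤ 0.0000014305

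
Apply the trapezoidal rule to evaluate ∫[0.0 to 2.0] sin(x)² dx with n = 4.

f(x) = sin(x)²
a = 0.0, b = 2.0, n = 4
h = (b - a)/n = 0.500000

Trapezoidal rule: (h/2)[f(x₀) + 2f(x₁) + 2f(x₂) + ... + f(xₙ)]

x_0 = 0.0000, f(x_0) = 0.000000, coefficient = 1
x_1 = 0.5000, f(x_1) = 0.229849, coefficient = 2
x_2 = 1.0000, f(x_2) = 0.708073, coefficient = 2
x_3 = 1.5000, f(x_3) = 0.994996, coefficient = 2
x_4 = 2.0000, f(x_4) = 0.826822, coefficient = 1

I ≈ (0.500000/2) × 4.692659 = 1.173165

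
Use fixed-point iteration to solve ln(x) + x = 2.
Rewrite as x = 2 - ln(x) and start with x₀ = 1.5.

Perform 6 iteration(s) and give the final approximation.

Equation: ln(x) + x = 2
Fixed-point form: x = 2 - ln(x)
x₀ = 1.5

x_1 = g(1.500000) = 1.594535
x_2 = g(1.594535) = 1.533418
x_3 = g(1.533418) = 1.572501
x_4 = g(1.572501) = 1.547333
x_5 = g(1.547333) = 1.563467
x_6 = g(1.563467) = 1.553094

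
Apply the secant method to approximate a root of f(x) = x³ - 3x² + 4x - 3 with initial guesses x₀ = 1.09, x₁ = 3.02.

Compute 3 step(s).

f(x) = x³ - 3x² + 4x - 3
x₀ = 1.09, x₁ = 3.02

Secant formula: x_{n+1} = x_n - f(x_n)(x_n - x_{n-1})/(f(x_n) - f(x_{n-1}))

Iteration 1:
  f(1.090000) = -0.909271
  f(3.020000) = 9.262408
  x_2 = 3.020000 - 9.262408×(3.020000 - 1.090000)/(9.262408 - (-0.909271))
       = 1.262527
Iteration 2:
  f(3.020000) = 9.262408
  f(1.262527) = -0.719379
  x_3 = 1.262527 - (-0.719379)×(1.262527 - 3.020000)/(-0.719379 - 9.262408)
       = 1.389187
Iteration 3:
  f(1.262527) = -0.719379
  f(1.389187) = -0.551864
  x_4 = 1.389187 - (-0.551864)×(1.389187 - 1.262527)/(-0.551864 - (-0.719379))
       = 1.806457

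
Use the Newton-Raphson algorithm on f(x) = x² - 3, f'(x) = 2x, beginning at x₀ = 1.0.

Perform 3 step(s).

f(x) = x² - 3
f'(x) = 2x
x₀ = 1.0

Newton-Raphson formula: x_{n+1} = x_n - f(x_n)/f'(x_n)

Iteration 1:
  f(1.000000) = -2.000000
  f'(1.000000) = 2.000000
  x_1 = 1.000000 - (-2.000000)/2.000000 = 2.000000
Iteration 2:
  f(2.000000) = 1.000000
  f'(2.000000) = 4.000000
  x_2 = 2.000000 - 1.000000/4.000000 = 1.750000
Iteration 3:
  f(1.750000) = 0.062500
  f'(1.750000) = 3.500000
  x_3 = 1.750000 - 0.062500/3.500000 = 1.732143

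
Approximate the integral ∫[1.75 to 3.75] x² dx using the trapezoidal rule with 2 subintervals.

f(x) = x²
a = 1.75, b = 3.75, n = 2
h = (b - a)/n = 1.000000

Trapezoidal rule: (h/2)[f(x₀) + 2f(x₁) + 2f(x₂) + ... + f(xₙ)]

x_0 = 1.7500, f(x_0) = 3.062500, coefficient = 1
x_1 = 2.7500, f(x_1) = 7.562500, coefficient = 2
x_2 = 3.7500, f(x_2) = 14.062500, coefficient = 1

I ≈ (1.000000/2) × 32.250000 = 16.125000
Exact value: 15.791667
Error: 0.333333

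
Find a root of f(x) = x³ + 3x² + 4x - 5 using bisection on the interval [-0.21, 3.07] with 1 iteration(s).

f(x) = x³ + 3x² + 4x - 5
Initial interval: [-0.21, 3.07]

Iteration 1:
  c_1 = (-0.210000 + 3.070000)/2 = 1.430000
  f(c_1) = f(1.430000) = 9.778907
  f(a) × f(c) < 0, new interval: [-0.210000, 1.430000]

After 1 iteration(s), the approximation is c_1 = 1.430000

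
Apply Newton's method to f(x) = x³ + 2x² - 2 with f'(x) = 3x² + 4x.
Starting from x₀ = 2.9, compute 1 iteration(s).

f(x) = x³ + 2x² - 2
f'(x) = 3x² + 4x
x₀ = 2.9

Newton-Raphson formula: x_{n+1} = x_n - f(x_n)/f'(x_n)

Iteration 1:
  f(2.900000) = 39.209000
  f'(2.900000) = 36.830000
  x_1 = 2.900000 - 39.209000/36.830000 = 1.835406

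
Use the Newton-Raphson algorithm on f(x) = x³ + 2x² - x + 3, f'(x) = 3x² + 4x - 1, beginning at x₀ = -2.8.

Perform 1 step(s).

f(x) = x³ + 2x² - x + 3
f'(x) = 3x² + 4x - 1
x₀ = -2.8

Newton-Raphson formula: x_{n+1} = x_n - f(x_n)/f'(x_n)

Iteration 1:
  f(-2.800000) = -0.472000
  f'(-2.800000) = 11.320000
  x_1 = -2.800000 - (-0.472000)/11.320000 = -2.758304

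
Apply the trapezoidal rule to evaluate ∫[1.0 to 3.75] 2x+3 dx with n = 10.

f(x) = 2x+3
a = 1.0, b = 3.75, n = 10
h = (b - a)/n = 0.275000

Trapezoidal rule: (h/2)[f(x₀) + 2f(x₁) + 2f(x₂) + ... + f(xₙ)]

x_0 = 1.0000, f(x_0) = 5.000000, coefficient = 1
x_1 = 1.2750, f(x_1) = 5.550000, coefficient = 2
x_2 = 1.5500, f(x_2) = 6.100000, coefficient = 2
x_3 = 1.8250, f(x_3) = 6.650000, coefficient = 2
x_4 = 2.1000, f(x_4) = 7.200000, coefficient = 2
x_5 = 2.3750, f(x_5) = 7.750000, coefficient = 2
x_6 = 2.6500, f(x_6) = 8.300000, coefficient = 2
x_7 = 2.9250, f(x_7) = 8.850000, coefficient = 2
x_8 = 3.2000, f(x_8) = 9.400000, coefficient = 2
x_9 = 3.4750, f(x_9) = 9.950000, coefficient = 2
x_10 = 3.7500, f(x_10) = 10.500000, coefficient = 1

I ≈ (0.275000/2) × 155.000000 = 21.312500
Exact value: 21.312500
Error: 0.000000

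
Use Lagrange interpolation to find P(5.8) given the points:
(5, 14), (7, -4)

Lagrange interpolation formula:
P(x) = Σ yᵢ × Lᵢ(x)
where Lᵢ(x) = Π_{j≠i} (x - xⱼ)/(xᵢ - xⱼ)

L_0(5.8) = (5.8 - 7)/(5 - 7) = 0.600000
L_1(5.8) = (5.8 - 5)/(7 - 5) = 0.400000

P(5.8) = 14×L_0(5.8) + (-4)×L_1(5.8)
P(5.8) = 6.800000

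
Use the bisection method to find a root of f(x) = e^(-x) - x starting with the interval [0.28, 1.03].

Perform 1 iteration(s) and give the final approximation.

f(x) = e^(-x) - x
Initial interval: [0.28, 1.03]

Iteration 1:
  c_1 = (0.280000 + 1.030000)/2 = 0.655000
  f(c_1) = f(0.655000) = -0.135558
  f(a) × f(c) < 0, new interval: [0.280000, 0.655000]

After 1 iteration(s), the approximation is c_1 = 0.655000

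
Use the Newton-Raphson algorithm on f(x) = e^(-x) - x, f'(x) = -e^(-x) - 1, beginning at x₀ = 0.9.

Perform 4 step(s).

f(x) = e^(-x) - x
f'(x) = -e^(-x) - 1
x₀ = 0.9

Newton-Raphson formula: x_{n+1} = x_n - f(x_n)/f'(x_n)

Iteration 1:
  f(0.900000) = -0.493430
  f'(0.900000) = -1.406570
  x_1 = 0.900000 - (-0.493430)/(-1.406570) = 0.549196
Iteration 2:
  f(0.549196) = 0.028218
  f'(0.549196) = -1.577414
  x_2 = 0.549196 - 0.028218/(-1.577414) = 0.567085
Iteration 3:
  f(0.567085) = 0.000092
  f'(0.567085) = -1.567177
  x_3 = 0.567085 - 0.000092/(-1.567177) = 0.567143
Iteration 4:
  f(0.567143) = 0.000000
  f'(0.567143) = -1.567143
  x_4 = 0.567143 - 0.000000/(-1.567143) = 0.567143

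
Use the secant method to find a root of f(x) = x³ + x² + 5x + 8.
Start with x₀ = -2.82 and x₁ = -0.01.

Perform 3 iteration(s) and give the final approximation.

f(x) = x³ + x² + 5x + 8
x₀ = -2.82, x₁ = -0.01

Secant formula: x_{n+1} = x_n - f(x_n)(x_n - x_{n-1})/(f(x_n) - f(x_{n-1}))

Iteration 1:
  f(-2.820000) = -20.573368
  f(-0.010000) = 7.950099
  x_2 = -0.010000 - 7.950099×(-0.010000 - (-2.820000))/(7.950099 - (-20.573368))
       = -0.793207
Iteration 2:
  f(-0.010000) = 7.950099
  f(-0.793207) = 4.164075
  x_3 = -0.793207 - 4.164075×(-0.793207 - (-0.010000))/(4.164075 - 7.950099)
       = -1.654620
Iteration 3:
  f(-0.793207) = 4.164075
  f(-1.654620) = -2.065301
  x_4 = -1.654620 - (-2.065301)×(-1.654620 - (-0.793207))/(-2.065301 - 4.164075)
       = -1.369025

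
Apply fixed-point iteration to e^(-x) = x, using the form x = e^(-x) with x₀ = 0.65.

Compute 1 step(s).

Equation: e^(-x) = x
Fixed-point form: x = e^(-x)
x₀ = 0.65

x_1 = g(0.650000) = 0.522046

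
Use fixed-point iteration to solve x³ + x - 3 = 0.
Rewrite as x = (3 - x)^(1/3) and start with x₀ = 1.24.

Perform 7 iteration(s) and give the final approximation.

Equation: x³ + x - 3 = 0
Fixed-point form: x = (3 - x)^(1/3)
x₀ = 1.24

x_1 = g(1.240000) = 1.207362
x_2 = g(1.207362) = 1.214780
x_3 = g(1.214780) = 1.213102
x_4 = g(1.213102) = 1.213482
x_5 = g(1.213482) = 1.213396
x_6 = g(1.213396) = 1.213415
x_7 = g(1.213415) = 1.213411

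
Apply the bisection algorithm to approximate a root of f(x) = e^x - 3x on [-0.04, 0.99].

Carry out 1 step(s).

f(x) = e^x - 3x
Initial interval: [-0.04, 0.99]

Iteration 1:
  c_1 = (-0.040000 + 0.990000)/2 = 0.475000
  f(c_1) = f(0.475000) = 0.183014
  f(a) × f(c) ≥ 0, new interval: [0.475000, 0.990000]

After 1 iteration(s), the approximation is c_1 = 0.475000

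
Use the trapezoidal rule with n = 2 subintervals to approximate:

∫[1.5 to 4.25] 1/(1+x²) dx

f(x) = 1/(1+x²)
a = 1.5, b = 4.25, n = 2
h = (b - a)/n = 1.375000

Trapezoidal rule: (h/2)[f(x₀) + 2f(x₁) + 2f(x₂) + ... + f(xₙ)]

x_0 = 1.5000, f(x_0) = 0.307692, coefficient = 1
x_1 = 2.8750, f(x_1) = 0.107926, coefficient = 2
x_2 = 4.2500, f(x_2) = 0.052459, coefficient = 1

I ≈ (1.375000/2) × 0.576003 = 0.396002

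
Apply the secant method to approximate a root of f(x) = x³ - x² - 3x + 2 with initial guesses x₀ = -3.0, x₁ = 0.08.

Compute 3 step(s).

f(x) = x³ - x² - 3x + 2
x₀ = -3.0, x₁ = 0.08

Secant formula: x_{n+1} = x_n - f(x_n)(x_n - x_{n-1})/(f(x_n) - f(x_{n-1}))

Iteration 1:
  f(-3.000000) = -25.000000
  f(0.080000) = 1.754112
  x_2 = 0.080000 - 1.754112×(0.080000 - (-3.000000))/(1.754112 - (-25.000000))
       = -0.121938
Iteration 2:
  f(0.080000) = 1.754112
  f(-0.121938) = 2.349131
  x_3 = -0.121938 - 2.349131×(-0.121938 - 0.080000)/(2.349131 - 1.754112)
       = 0.675311
Iteration 3:
  f(-0.121938) = 2.349131
  f(0.675311) = -0.174005
  x_4 = 0.675311 - (-0.174005)×(0.675311 - (-0.121938))/(-0.174005 - 2.349131)
       = 0.620329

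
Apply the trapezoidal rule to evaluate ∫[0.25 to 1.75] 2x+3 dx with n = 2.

f(x) = 2x+3
a = 0.25, b = 1.75, n = 2
h = (b - a)/n = 0.750000

Trapezoidal rule: (h/2)[f(x₀) + 2f(x₁) + 2f(x₂) + ... + f(xₙ)]

x_0 = 0.2500, f(x_0) = 3.500000, coefficient = 1
x_1 = 1.0000, f(x_1) = 5.000000, coefficient = 2
x_2 = 1.7500, f(x_2) = 6.500000, coefficient = 1

I ≈ (0.750000/2) × 20.000000 = 7.500000
Exact value: 7.500000
Error: 0.000000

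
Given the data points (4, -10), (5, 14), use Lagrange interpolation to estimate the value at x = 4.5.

Lagrange interpolation formula:
P(x) = Σ yᵢ × Lᵢ(x)
where Lᵢ(x) = Π_{j≠i} (x - xⱼ)/(xᵢ - xⱼ)

L_0(4.5) = (4.5 - 5)/(4 - 5) = 0.500000
L_1(4.5) = (4.5 - 4)/(5 - 4) = 0.500000

P(4.5) = (-10)×L_0(4.5) + 14×L_1(4.5)
P(4.5) = 2.000000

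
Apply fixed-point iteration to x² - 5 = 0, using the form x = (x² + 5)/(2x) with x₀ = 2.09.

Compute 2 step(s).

Equation: x² - 5 = 0
Fixed-point form: x = (x² + 5)/(2x)
x₀ = 2.09

x_1 = g(2.090000) = 2.241172
x_2 = g(2.241172) = 2.236074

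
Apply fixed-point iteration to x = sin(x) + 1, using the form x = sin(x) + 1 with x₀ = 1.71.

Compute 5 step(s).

Equation: x = sin(x) + 1
Fixed-point form: x = sin(x) + 1
x₀ = 1.71

x_1 = g(1.710000) = 1.990327
x_2 = g(1.990327) = 1.913280
x_3 = g(1.913280) = 1.941923
x_4 = g(1.941923) = 1.931919
x_5 = g(1.931919) = 1.935501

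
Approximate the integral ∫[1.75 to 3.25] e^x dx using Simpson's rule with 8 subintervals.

f(x) = e^x
a = 1.75, b = 3.25, n = 8
h = (b - a)/n = 0.187500

Simpson's rule: (h/3)[f(x₀) + 4f(x₁) + 2f(x₂) + ... + f(xₙ)]

x_0 = 1.7500, f(x_0) = 5.754603, coefficient = 1
x_1 = 1.9375, f(x_1) = 6.941376, coefficient = 4
x_2 = 2.1250, f(x_2) = 8.372897, coefficient = 2
x_3 = 2.3125, f(x_3) = 10.099642, coefficient = 4
x_4 = 2.5000, f(x_4) = 12.182494, coefficient = 2
x_5 = 2.6875, f(x_5) = 14.694893, coefficient = 4
x_6 = 2.8750, f(x_6) = 17.725424, coefficient = 2
x_7 = 3.0625, f(x_7) = 21.380943, coefficient = 4
x_8 = 3.2500, f(x_8) = 25.790340, coefficient = 1

I ≈ (0.187500/3) × 320.573988 = 20.035874
Exact value: 20.035737
Error: 0.000137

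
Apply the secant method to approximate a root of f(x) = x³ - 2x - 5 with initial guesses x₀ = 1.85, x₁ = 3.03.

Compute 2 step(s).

f(x) = x³ - 2x - 5
x₀ = 1.85, x₁ = 3.03

Secant formula: x_{n+1} = x_n - f(x_n)(x_n - x_{n-1})/(f(x_n) - f(x_{n-1}))

Iteration 1:
  f(1.850000) = -2.368375
  f(3.030000) = 16.758127
  x_2 = 3.030000 - 16.758127×(3.030000 - 1.850000)/(16.758127 - (-2.368375))
       = 1.996116
Iteration 2:
  f(3.030000) = 16.758127
  f(1.996116) = -1.038752
  x_3 = 1.996116 - (-1.038752)×(1.996116 - 3.030000)/(-1.038752 - 16.758127)
       = 2.056461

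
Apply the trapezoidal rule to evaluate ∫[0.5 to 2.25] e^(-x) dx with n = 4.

f(x) = e^(-x)
a = 0.5, b = 2.25, n = 4
h = (b - a)/n = 0.437500

Trapezoidal rule: (h/2)[f(x₀) + 2f(x₁) + 2f(x₂) + ... + f(xₙ)]

x_0 = 0.5000, f(x_0) = 0.606531, coefficient = 1
x_1 = 0.9375, f(x_1) = 0.391606, coefficient = 2
x_2 = 1.3750, f(x_2) = 0.252840, coefficient = 2
x_3 = 1.8125, f(x_3) = 0.163246, coefficient = 2
x_4 = 2.2500, f(x_4) = 0.105399, coefficient = 1

I ≈ (0.437500/2) × 2.327311 = 0.509099
Exact value: 0.501131
Error: 0.007968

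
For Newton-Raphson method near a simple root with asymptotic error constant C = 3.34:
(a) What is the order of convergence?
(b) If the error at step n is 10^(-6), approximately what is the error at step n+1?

(a) Newton-Raphson has quadratic (order 2) convergence near simple roots.
    This means |e_{n+1}| ≈ C|e_n|².

(b) With |e_n| = 10^(-6) and C = 3.34:
    |e_{n+1}| ≈ 3.34 × (10^(-6))² = 3.34 × 10^(-12)

(a) 2 (quadratic); (b) |e_{n+1}| ≈ 3.340e-12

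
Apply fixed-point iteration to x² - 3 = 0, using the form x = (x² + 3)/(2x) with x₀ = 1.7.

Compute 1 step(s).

Equation: x² - 3 = 0
Fixed-point form: x = (x² + 3)/(2x)
x₀ = 1.7

x_1 = g(1.700000) = 1.732353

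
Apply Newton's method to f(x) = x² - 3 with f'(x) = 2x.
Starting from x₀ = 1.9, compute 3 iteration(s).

f(x) = x² - 3
f'(x) = 2x
x₀ = 1.9

Newton-Raphson formula: x_{n+1} = x_n - f(x_n)/f'(x_n)

Iteration 1:
  f(1.900000) = 0.610000
  f'(1.900000) = 3.800000
  x_1 = 1.900000 - 0.610000/3.800000 = 1.739474
Iteration 2:
  f(1.739474) = 0.025769
  f'(1.739474) = 3.478947
  x_2 = 1.739474 - 0.025769/3.478947 = 1.732067
Iteration 3:
  f(1.732067) = 0.000055
  f'(1.732067) = 3.464133
  x_3 = 1.732067 - 0.000055/3.464133 = 1.732051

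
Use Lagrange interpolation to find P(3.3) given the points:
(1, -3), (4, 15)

Lagrange interpolation formula:
P(x) = Σ yᵢ × Lᵢ(x)
where Lᵢ(x) = Π_{j≠i} (x - xⱼ)/(xᵢ - xⱼ)

L_0(3.3) = (3.3 - 4)/(1 - 4) = 0.233333
L_1(3.3) = (3.3 - 1)/(4 - 1) = 0.766667

P(3.3) = (-3)×L_0(3.3) + 15×L_1(3.3)
P(3.3) = 10.800000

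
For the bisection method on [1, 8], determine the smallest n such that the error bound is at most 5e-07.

We need (b-a)/2^n ≤ 5e-07
(8 - 1)/2^n ≤ 5e-07
7/2^n ≤ 5e-07
2^n ≥ 14000000
n ≥ log₂(14000000) = 23.74
n ≥ 24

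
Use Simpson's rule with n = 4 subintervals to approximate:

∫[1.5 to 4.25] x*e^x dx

f(x) = x*e^x
a = 1.5, b = 4.25, n = 4
h = (b - a)/n = 0.687500

Simpson's rule: (h/3)[f(x₀) + 4f(x₁) + 2f(x₂) + ... + f(xₙ)]

x_0 = 1.5000, f(x_0) = 6.722534, coefficient = 1
x_1 = 2.1875, f(x_1) = 19.496975, coefficient = 4
x_2 = 2.8750, f(x_2) = 50.960594, coefficient = 2
x_3 = 3.5625, f(x_3) = 125.582454, coefficient = 4
x_4 = 4.2500, f(x_4) = 297.948002, coefficient = 1

I ≈ (0.687500/3) × 986.909441 = 226.166747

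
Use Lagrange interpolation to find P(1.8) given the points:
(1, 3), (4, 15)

Lagrange interpolation formula:
P(x) = Σ yᵢ × Lᵢ(x)
where Lᵢ(x) = Π_{j≠i} (x - xⱼ)/(xᵢ - xⱼ)

L_0(1.8) = (1.8 - 4)/(1 - 4) = 0.733333
L_1(1.8) = (1.8 - 1)/(4 - 1) = 0.266667

P(1.8) = 3×L_0(1.8) + 15×L_1(1.8)
P(1.8) = 6.200000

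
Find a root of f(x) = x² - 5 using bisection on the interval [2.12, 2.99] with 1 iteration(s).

f(x) = x² - 5
Initial interval: [2.12, 2.99]

Iteration 1:
  c_1 = (2.120000 + 2.990000)/2 = 2.555000
  f(c_1) = f(2.555000) = 1.528025
  f(a) × f(c) < 0, new interval: [2.120000, 2.555000]

After 1 iteration(s), the approximation is c_1 = 2.555000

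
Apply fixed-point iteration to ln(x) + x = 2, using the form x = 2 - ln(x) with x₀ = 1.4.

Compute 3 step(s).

Equation: ln(x) + x = 2
Fixed-point form: x = 2 - ln(x)
x₀ = 1.4

x_1 = g(1.400000) = 1.663528
x_2 = g(1.663528) = 1.491059
x_3 = g(1.491059) = 1.600513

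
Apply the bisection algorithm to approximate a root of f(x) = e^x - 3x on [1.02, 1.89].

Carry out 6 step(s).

f(x) = e^x - 3x
Initial interval: [1.02, 1.89]

Iteration 1:
  c_1 = (1.020000 + 1.890000)/2 = 1.455000
  f(c_1) = f(1.455000) = -0.080517
  f(a) × f(c) ≥ 0, new interval: [1.455000, 1.890000]
Iteration 2:
  c_2 = (1.455000 + 1.890000)/2 = 1.672500
  f(c_2) = f(1.672500) = 0.307965
  f(a) × f(c) < 0, new interval: [1.455000, 1.672500]
Iteration 3:
  c_3 = (1.455000 + 1.672500)/2 = 1.563750
  f(c_3) = f(1.563750) = 0.085450
  f(a) × f(c) < 0, new interval: [1.455000, 1.563750]
Iteration 4:
  c_4 = (1.455000 + 1.563750)/2 = 1.509375
  f(c_4) = f(1.509375) = -0.004223
  f(a) × f(c) ≥ 0, new interval: [1.509375, 1.563750]
Iteration 5:
  c_5 = (1.509375 + 1.563750)/2 = 1.536563
  f(c_5) = f(1.536563) = 0.038896
  f(a) × f(c) < 0, new interval: [1.509375, 1.536563]
Iteration 6:
  c_6 = (1.509375 + 1.536563)/2 = 1.522969
  f(c_6) = f(1.522969) = 0.016913
  f(a) × f(c) < 0, new interval: [1.509375, 1.522969]

After 6 iteration(s), the approximation is c_6 = 1.522969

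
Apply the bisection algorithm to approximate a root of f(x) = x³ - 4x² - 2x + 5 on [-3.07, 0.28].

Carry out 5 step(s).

f(x) = x³ - 4x² - 2x + 5
Initial interval: [-3.07, 0.28]

Iteration 1:
  c_1 = (-3.070000 + 0.280000)/2 = -1.395000
  f(c_1) = f(-1.395000) = -2.708805
  f(a) × f(c) ≥ 0, new interval: [-1.395000, 0.280000]
Iteration 2:
  c_2 = (-1.395000 + 0.280000)/2 = -0.557500
  f(c_2) = f(-0.557500) = 4.698501
  f(a) × f(c) < 0, new interval: [-1.395000, -0.557500]
Iteration 3:
  c_3 = (-1.395000 + (-0.557500))/2 = -0.976250
  f(c_3) = f(-0.976250) = 2.209815
  f(a) × f(c) < 0, new interval: [-1.395000, -0.976250]
Iteration 4:
  c_4 = (-1.395000 + (-0.976250))/2 = -1.185625
  f(c_4) = f(-1.185625) = 0.081783
  f(a) × f(c) < 0, new interval: [-1.395000, -1.185625]
Iteration 5:
  c_5 = (-1.395000 + (-1.185625))/2 = -1.290312
  f(c_5) = f(-1.290312) = -1.227250
  f(a) × f(c) ≥ 0, new interval: [-1.290312, -1.185625]

After 5 iteration(s), the approximation is c_5 = -1.290312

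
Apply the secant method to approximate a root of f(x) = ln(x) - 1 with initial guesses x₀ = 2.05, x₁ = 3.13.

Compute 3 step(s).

f(x) = ln(x) - 1
x₀ = 2.05, x₁ = 3.13

Secant formula: x_{n+1} = x_n - f(x_n)(x_n - x_{n-1})/(f(x_n) - f(x_{n-1}))

Iteration 1:
  f(2.050000) = -0.282160
  f(3.130000) = 0.141033
  x_2 = 3.130000 - 0.141033×(3.130000 - 2.050000)/(0.141033 - (-0.282160))
       = 2.770080
Iteration 2:
  f(3.130000) = 0.141033
  f(2.770080) = 0.018876
  x_3 = 2.770080 - 0.018876×(2.770080 - 3.130000)/(0.018876 - 0.141033)
       = 2.714464
Iteration 3:
  f(2.770080) = 0.018876
  f(2.714464) = -0.001406
  x_4 = 2.714464 - (-0.001406)×(2.714464 - 2.770080)/(-0.001406 - 0.018876)
       = 2.718318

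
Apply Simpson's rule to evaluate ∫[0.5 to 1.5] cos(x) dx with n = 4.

f(x) = cos(x)
a = 0.5, b = 1.5, n = 4
h = (b - a)/n = 0.250000

Simpson's rule: (h/3)[f(x₀) + 4f(x₁) + 2f(x₂) + ... + f(xₙ)]

x_0 = 0.5000, f(x_0) = 0.877583, coefficient = 1
x_1 = 0.7500, f(x_1) = 0.731689, coefficient = 4
x_2 = 1.0000, f(x_2) = 0.540302, coefficient = 2
x_3 = 1.2500, f(x_3) = 0.315322, coefficient = 4
x_4 = 1.5000, f(x_4) = 0.070737, coefficient = 1

I ≈ (0.250000/3) × 6.216969 = 0.518081
Exact value: 0.518069
Error: 0.000011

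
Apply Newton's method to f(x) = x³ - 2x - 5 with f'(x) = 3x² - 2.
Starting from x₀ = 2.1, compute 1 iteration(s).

f(x) = x³ - 2x - 5
f'(x) = 3x² - 2
x₀ = 2.1

Newton-Raphson formula: x_{n+1} = x_n - f(x_n)/f'(x_n)

Iteration 1:
  f(2.100000) = 0.061000
  f'(2.100000) = 11.230000
  x_1 = 2.100000 - 0.061000/11.230000 = 2.094568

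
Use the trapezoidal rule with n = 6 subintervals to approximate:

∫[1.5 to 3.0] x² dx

f(x) = x²
a = 1.5, b = 3.0, n = 6
h = (b - a)/n = 0.250000

Trapezoidal rule: (h/2)[f(x₀) + 2f(x₁) + 2f(x₂) + ... + f(xₙ)]

x_0 = 1.5000, f(x_0) = 2.250000, coefficient = 1
x_1 = 1.7500, f(x_1) = 3.062500, coefficient = 2
x_2 = 2.0000, f(x_2) = 4.000000, coefficient = 2
x_3 = 2.2500, f(x_3) = 5.062500, coefficient = 2
x_4 = 2.5000, f(x_4) = 6.250000, coefficient = 2
x_5 = 2.7500, f(x_5) = 7.562500, coefficient = 2
x_6 = 3.0000, f(x_6) = 9.000000, coefficient = 1

I ≈ (0.250000/2) × 63.125000 = 7.890625
Exact value: 7.875000
Error: 0.015625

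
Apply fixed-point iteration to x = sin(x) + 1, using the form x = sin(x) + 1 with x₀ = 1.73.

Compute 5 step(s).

Equation: x = sin(x) + 1
Fixed-point form: x = sin(x) + 1
x₀ = 1.73

x_1 = g(1.730000) = 1.987354
x_2 = g(1.987354) = 1.914487
x_3 = g(1.914487) = 1.941517
x_4 = g(1.941517) = 1.932066
x_5 = g(1.932066) = 1.935449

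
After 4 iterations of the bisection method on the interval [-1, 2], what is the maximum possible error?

Bisection error bound: |error| ≤ (b-a)/2^n
|error| ≤ (2 - (-1))/2^4 = 3/2^4
|error| ≤ 0.1875000000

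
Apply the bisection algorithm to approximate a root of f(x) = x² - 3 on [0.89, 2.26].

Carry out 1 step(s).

f(x) = x² - 3
Initial interval: [0.89, 2.26]

Iteration 1:
  c_1 = (0.890000 + 2.260000)/2 = 1.575000
  f(c_1) = f(1.575000) = -0.519375
  f(a) × f(c) ≥ 0, new interval: [1.575000, 2.260000]

After 1 iteration(s), the approximation is c_1 = 1.575000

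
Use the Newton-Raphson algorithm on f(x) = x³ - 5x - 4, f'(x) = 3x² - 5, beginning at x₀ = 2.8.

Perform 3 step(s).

f(x) = x³ - 5x - 4
f'(x) = 3x² - 5
x₀ = 2.8

Newton-Raphson formula: x_{n+1} = x_n - f(x_n)/f'(x_n)

Iteration 1:
  f(2.800000) = 3.952000
  f'(2.800000) = 18.520000
  x_1 = 2.800000 - 3.952000/18.520000 = 2.586609
Iteration 2:
  f(2.586609) = 0.372783
  f'(2.586609) = 15.071639
  x_2 = 2.586609 - 0.372783/15.071639 = 2.561875
Iteration 3:
  f(2.561875) = 0.004732
  f'(2.561875) = 14.689611
  x_3 = 2.561875 - 0.004732/14.689611 = 2.561553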